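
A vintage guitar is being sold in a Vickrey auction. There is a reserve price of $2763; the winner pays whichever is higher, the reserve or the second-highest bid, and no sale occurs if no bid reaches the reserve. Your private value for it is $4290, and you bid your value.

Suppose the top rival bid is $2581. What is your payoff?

Your bid $4290 is the highest and exceeds the reserve.
Price = max(second-highest bid, reserve) = max($2581, $2763) = $2763.
Payoff = $4290 − $2763 = $1527.

$1527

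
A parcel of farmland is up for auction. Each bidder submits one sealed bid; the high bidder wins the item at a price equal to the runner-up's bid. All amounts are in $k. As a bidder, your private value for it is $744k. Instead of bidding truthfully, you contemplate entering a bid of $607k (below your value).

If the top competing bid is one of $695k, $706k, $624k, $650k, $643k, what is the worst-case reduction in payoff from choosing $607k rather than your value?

$120k

$695k: truthful gives $49k, deviation gives $0k → loss $49k.
$706k: truthful gives $38k, deviation gives $0k → loss $38k.
$624k: truthful gives $120k, deviation gives $0k → loss $120k.
$650k: truthful gives $94k, deviation gives $0k → loss $94k.
$643k: truthful gives $101k, deviation gives $0k → loss $101k.
Maximum loss: $120k.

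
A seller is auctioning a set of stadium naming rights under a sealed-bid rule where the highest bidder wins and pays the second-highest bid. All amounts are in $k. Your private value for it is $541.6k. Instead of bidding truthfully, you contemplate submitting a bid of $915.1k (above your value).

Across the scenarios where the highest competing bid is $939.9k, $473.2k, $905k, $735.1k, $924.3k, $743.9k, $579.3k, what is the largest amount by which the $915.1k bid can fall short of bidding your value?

$363.4k

$939.9k: same outcome either way → loss $0k.
$473.2k: same outcome either way → loss $0k.
$905k: truthful gives $0k, deviation gives −$363.4k → loss $363.4k.
$735.1k: truthful gives $0k, deviation gives −$193.5k → loss $193.5k.
$924.3k: same outcome either way → loss $0k.
$743.9k: truthful gives $0k, deviation gives −$202.3k → loss $202.3k.
$579.3k: truthful gives $0k, deviation gives −$37.7k → loss $37.7k.
Maximum loss: $363.4k.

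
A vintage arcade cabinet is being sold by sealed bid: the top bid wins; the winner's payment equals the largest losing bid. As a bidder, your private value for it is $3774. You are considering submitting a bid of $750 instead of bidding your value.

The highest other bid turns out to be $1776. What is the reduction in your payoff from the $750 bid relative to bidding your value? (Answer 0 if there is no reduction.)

Bidding your value $3774: you win (since $3774 > $1776) and pay $1776. Payoff $1998.
Bidding $750: you lose. Payoff $0.
The competing bid $1776 lies between your shaded bid and your value, so underbidding forfeits an item you could have won at a profitable price.
Loss from deviating = $1998 − ($0) = $1998.

$1998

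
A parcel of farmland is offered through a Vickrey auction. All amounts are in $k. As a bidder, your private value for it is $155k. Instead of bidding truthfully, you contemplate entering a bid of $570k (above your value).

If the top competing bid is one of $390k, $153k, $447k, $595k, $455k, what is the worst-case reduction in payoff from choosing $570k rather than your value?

$300k

$390k: truthful gives $0k, deviation gives −$235k → loss $235k.
$153k: same outcome either way → loss $0k.
$447k: truthful gives $0k, deviation gives −$292k → loss $292k.
$595k: same outcome either way → loss $0k.
$455k: truthful gives $0k, deviation gives −$300k → loss $300k.
Maximum loss: $300k.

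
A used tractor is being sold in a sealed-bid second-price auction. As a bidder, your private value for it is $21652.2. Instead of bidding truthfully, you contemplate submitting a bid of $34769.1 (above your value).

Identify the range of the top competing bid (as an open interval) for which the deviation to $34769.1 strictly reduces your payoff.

($21652.2, $34769.1)

If the competing bid is below $21652.2, both bids win at the same price — no difference.
If it is above $34769.1, both bids lose — no difference.
If it lies strictly between $21652.2 and $34769.1, bidding your value loses (payoff 0) while bidding $34769.1 wins at a price above your value (payoff negative).
So the deviation strictly hurts on the open interval ($21652.2, $34769.1).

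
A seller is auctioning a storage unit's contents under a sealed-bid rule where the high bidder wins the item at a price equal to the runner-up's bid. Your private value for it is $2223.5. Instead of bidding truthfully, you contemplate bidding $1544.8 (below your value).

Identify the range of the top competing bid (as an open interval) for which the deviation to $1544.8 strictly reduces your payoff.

($1544.8, $2223.5)

If the competing bid is below $1544.8, both bids win at the same price — no difference.
If it is above $2223.5, both bids lose — no difference.
If it lies strictly between $1544.8 and $2223.5, bidding your value wins at a price below your value (positive payoff) while bidding $1544.8 loses (payoff 0).
So the deviation strictly hurts on the open interval ($1544.8, $2223.5).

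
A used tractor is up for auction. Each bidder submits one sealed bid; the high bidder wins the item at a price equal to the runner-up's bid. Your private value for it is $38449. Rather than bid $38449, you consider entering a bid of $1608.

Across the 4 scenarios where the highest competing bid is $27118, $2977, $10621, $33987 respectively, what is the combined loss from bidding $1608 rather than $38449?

The deviation costs you only when the competing bid falls strictly between $1608 and $38449; elsewhere both bids give the same outcome.
$27118: truthful payoff $11331, deviation payoff $0 → loss $11331.
$2977: truthful payoff $35472, deviation payoff $0 → loss $35472.
$10621: truthful payoff $27828, deviation payoff $0 → loss $27828.
$33987: truthful payoff $4462, deviation payoff $0 → loss $4462.
Total loss = $11331 + $35472 + $27828 + $4462 = $79093.
In a second-price auction your bid sets only whether you win, not what you pay, so bidding your true value is weakly dominant.

$79093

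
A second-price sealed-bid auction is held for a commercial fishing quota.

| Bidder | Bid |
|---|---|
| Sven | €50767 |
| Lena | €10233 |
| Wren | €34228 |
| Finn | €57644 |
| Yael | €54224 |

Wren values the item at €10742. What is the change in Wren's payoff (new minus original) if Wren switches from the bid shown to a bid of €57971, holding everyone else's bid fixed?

−€46902

The highest bid among the other bidders is €57644; Wren's bid doesn't change that.
Original bid €34228: Wren is not highest (top rival bid is €57644); payoff €0.
Alternative bid €57971: Wren is highest, pays the top rival bid €57644; payoff €10742 − €57644 = −€46902.
Change in payoff = −€46902 − (€0) = −€46902.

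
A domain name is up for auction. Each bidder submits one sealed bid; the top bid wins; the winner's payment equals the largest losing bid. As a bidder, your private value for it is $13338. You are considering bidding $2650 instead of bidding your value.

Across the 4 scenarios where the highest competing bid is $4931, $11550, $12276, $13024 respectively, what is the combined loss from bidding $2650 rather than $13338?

$11571

The deviation costs you only when the competing bid falls strictly between $2650 and $13338; elsewhere both bids give the same outcome.
$4931: truthful payoff $8407, deviation payoff $0 → loss $8407.
$11550: truthful payoff $1788, deviation payoff $0 → loss $1788.
$12276: truthful payoff $1062, deviation payoff $0 → loss $1062.
$13024: truthful payoff $314, deviation payoff $0 → loss $314.
Total loss = $8407 + $1788 + $1062 + $314 = $11571.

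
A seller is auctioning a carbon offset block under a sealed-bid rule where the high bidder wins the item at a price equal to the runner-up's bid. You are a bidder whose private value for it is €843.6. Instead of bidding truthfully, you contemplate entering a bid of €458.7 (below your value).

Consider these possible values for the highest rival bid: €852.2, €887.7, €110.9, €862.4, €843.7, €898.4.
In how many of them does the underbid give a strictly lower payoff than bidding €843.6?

0

The deviation hurts exactly when the highest competing bid lies strictly between €458.7 and €843.6 — underbidding then forfeits a profitable win.
€852.2: above both → same outcome either way.
€887.7: above both → same outcome either way.
€110.9: below both → same outcome either way.
€862.4: above both → same outcome either way.
€843.7: above both → same outcome either way.
€898.4: above both → same outcome either way.
Count: 0.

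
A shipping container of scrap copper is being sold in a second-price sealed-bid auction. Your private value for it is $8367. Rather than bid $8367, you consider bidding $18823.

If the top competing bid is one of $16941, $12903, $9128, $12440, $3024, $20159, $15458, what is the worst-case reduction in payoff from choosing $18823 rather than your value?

$8574

$16941: truthful gives $0, deviation gives −$8574 → loss $8574.
$12903: truthful gives $0, deviation gives −$4536 → loss $4536.
$9128: truthful gives $0, deviation gives −$761 → loss $761.
$12440: truthful gives $0, deviation gives −$4073 → loss $4073.
$3024: same outcome either way → loss $0.
$20159: same outcome either way → loss $0.
$15458: truthful gives $0, deviation gives −$7091 → loss $7091.
Maximum loss: $8574.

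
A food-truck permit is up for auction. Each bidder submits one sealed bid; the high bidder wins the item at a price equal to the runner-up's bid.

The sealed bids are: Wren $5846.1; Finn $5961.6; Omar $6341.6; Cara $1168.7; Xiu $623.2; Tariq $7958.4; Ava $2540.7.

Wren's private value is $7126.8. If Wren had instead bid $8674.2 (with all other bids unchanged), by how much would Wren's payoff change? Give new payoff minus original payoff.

−$831.6

The highest bid among the other bidders is $7958.4; Wren's bid doesn't change that.
Original bid $5846.1: Wren is not highest (top rival bid is $7958.4); payoff $0.
Alternative bid $8674.2: Wren is highest, pays the top rival bid $7958.4; payoff $7126.8 − $7958.4 = −$831.6.
Change in payoff = −$831.6 − ($0) = −$831.6.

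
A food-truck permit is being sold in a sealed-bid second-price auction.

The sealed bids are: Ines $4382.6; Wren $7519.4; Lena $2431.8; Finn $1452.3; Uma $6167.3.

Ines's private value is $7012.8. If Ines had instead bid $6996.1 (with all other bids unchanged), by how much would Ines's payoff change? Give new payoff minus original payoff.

$0

The highest bid among the other bidders is $7519.4; Ines's bid doesn't change that.
Original bid $4382.6: Ines is not highest (top rival bid is $7519.4); payoff $0.
Alternative bid $6996.1: Ines is not highest (top rival bid is $7519.4); payoff $0.
Change in payoff = $0 − ($0) = $0.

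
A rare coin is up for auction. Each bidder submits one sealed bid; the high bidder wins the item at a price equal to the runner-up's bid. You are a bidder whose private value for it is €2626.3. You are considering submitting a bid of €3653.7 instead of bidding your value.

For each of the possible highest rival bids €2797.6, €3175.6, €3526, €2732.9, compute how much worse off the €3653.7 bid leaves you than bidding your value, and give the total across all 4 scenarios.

€1726.9

The deviation costs you only when the competing bid falls strictly between €2626.3 and €3653.7; elsewhere both bids give the same outcome.
€2797.6: truthful payoff €0, deviation payoff −€171.3 → loss €171.3.
€3175.6: truthful payoff €0, deviation payoff −€549.3 → loss €549.3.
€3526: truthful payoff €0, deviation payoff −€899.7 → loss €899.7.
€2732.9: truthful payoff €0, deviation payoff −€106.6 → loss €106.6.
Total loss = €171.3 + €549.3 + €899.7 + €106.6 = €1726.9.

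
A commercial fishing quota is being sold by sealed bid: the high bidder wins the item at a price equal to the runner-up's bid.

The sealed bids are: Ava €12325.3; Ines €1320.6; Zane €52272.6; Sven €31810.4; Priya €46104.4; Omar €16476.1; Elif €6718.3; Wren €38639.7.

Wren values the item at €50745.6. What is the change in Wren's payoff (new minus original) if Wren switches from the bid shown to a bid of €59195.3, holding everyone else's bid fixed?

The highest bid among the other bidders is €52272.6; Wren's bid doesn't change that.
Original bid €38639.7: Wren is not highest (top rival bid is €52272.6); payoff €0.
Alternative bid €59195.3: Wren is highest, pays the top rival bid €52272.6; payoff €50745.6 − €52272.6 = −€1527.
Change in payoff = −€1527 − (€0) = −€1527.

−€1527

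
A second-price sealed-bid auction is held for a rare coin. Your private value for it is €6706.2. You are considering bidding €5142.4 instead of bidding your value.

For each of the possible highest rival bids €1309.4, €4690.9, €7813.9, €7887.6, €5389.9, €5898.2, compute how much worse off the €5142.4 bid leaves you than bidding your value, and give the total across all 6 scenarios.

The deviation costs you only when the competing bid falls strictly between €5142.4 and €6706.2; elsewhere both bids give the same outcome.
€1309.4: outcomes coincide → loss €0.
€4690.9: outcomes coincide → loss €0.
€7813.9: outcomes coincide → loss €0.
€7887.6: outcomes coincide → loss €0.
€5389.9: truthful payoff €1316.3, deviation payoff €0 → loss €1316.3.
€5898.2: truthful payoff €808, deviation payoff €0 → loss €808.
Total loss = €1316.3 + €808 = €2124.3.

€2124.3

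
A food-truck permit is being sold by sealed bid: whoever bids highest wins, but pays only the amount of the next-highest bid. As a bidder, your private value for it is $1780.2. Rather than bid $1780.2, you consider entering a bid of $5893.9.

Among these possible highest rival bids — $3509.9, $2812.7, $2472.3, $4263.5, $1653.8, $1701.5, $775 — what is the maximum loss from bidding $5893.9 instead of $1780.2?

$2483.3

$3509.9: truthful gives $0, deviation gives −$1729.7 → loss $1729.7.
$2812.7: truthful gives $0, deviation gives −$1032.5 → loss $1032.5.
$2472.3: truthful gives $0, deviation gives −$692.1 → loss $692.1.
$4263.5: truthful gives $0, deviation gives −$2483.3 → loss $2483.3.
$1653.8: same outcome either way → loss $0.
$1701.5: same outcome either way → loss $0.
$775: same outcome either way → loss $0.
Maximum loss: $2483.3.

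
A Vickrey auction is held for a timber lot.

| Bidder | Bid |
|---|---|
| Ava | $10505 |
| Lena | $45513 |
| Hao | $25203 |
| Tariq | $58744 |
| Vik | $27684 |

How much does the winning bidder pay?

$45513

Highest bid: Tariq at $58744, so Tariq wins.
Second-highest bid: Lena at $45513 — that is the price the winner pays.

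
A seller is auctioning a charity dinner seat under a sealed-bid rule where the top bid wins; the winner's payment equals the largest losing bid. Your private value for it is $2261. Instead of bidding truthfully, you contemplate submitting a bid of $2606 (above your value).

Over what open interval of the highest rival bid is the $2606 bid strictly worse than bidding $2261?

($2261, $2606)

If the competing bid is below $2261, both bids win at the same price — no difference.
If it is above $2606, both bids lose — no difference.
If it lies strictly between $2261 and $2606, bidding your value loses (payoff 0) while bidding $2606 wins at a price above your value (payoff negative).
So the deviation strictly hurts on the open interval ($2261, $2606).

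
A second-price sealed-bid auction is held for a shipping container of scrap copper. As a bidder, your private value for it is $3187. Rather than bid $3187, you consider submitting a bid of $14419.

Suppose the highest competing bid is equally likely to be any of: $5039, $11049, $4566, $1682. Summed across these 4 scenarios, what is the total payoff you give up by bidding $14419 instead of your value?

The deviation costs you only when the competing bid falls strictly between $3187 and $14419; elsewhere both bids give the same outcome.
$5039: truthful payoff $0, deviation payoff −$1852 → loss $1852.
$11049: truthful payoff $0, deviation payoff −$7862 → loss $7862.
$4566: truthful payoff $0, deviation payoff −$1379 → loss $1379.
$1682: outcomes coincide → loss $0.
Total loss = $1852 + $7862 + $1379 = $11093.
Truthful bidding weakly dominates here: raising your bid can only win items priced above your value, and lowering it can only forfeit items priced below.

$11093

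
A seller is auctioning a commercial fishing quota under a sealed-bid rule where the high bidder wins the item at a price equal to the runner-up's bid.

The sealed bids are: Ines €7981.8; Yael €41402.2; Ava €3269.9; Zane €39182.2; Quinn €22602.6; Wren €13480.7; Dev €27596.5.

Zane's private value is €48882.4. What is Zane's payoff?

€0

Highest bid: Yael at €41402.2, so Yael wins.
Second-highest bid: Zane at €39182.2 — that is the price the winner pays.
Zane did not win, so Zane pays nothing and receives nothing: payoff €0.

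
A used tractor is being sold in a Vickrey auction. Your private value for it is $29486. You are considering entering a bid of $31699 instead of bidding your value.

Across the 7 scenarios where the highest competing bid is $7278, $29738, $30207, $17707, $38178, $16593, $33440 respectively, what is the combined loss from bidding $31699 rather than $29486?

$973

The deviation costs you only when the competing bid falls strictly between $29486 and $31699; elsewhere both bids give the same outcome.
$7278: outcomes coincide → loss $0.
$29738: truthful payoff $0, deviation payoff −$252 → loss $252.
$30207: truthful payoff $0, deviation payoff −$721 → loss $721.
$17707: outcomes coincide → loss $0.
$38178: outcomes coincide → loss $0.
$16593: outcomes coincide → loss $0.
$33440: outcomes coincide → loss $0.
Total loss = $252 + $721 = $973.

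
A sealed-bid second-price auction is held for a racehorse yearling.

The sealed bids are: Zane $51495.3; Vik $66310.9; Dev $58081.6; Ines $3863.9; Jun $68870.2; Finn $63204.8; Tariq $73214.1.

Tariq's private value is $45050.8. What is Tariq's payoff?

−$23819.4

Highest bid: Tariq at $73214.1, so Tariq wins.
Second-highest bid: Jun at $68870.2 — that is the price the winner pays.
Tariq's payoff = value − price = $45050.8 − $68870.2 = −$23819.4.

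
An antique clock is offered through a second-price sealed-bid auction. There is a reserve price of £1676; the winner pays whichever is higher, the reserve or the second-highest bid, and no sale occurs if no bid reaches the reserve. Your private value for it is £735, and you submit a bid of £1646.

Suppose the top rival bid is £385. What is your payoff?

£0

Your bid £1646 is the highest bid but falls below the reserve £1676, so the item goes unsold. Payoff £0.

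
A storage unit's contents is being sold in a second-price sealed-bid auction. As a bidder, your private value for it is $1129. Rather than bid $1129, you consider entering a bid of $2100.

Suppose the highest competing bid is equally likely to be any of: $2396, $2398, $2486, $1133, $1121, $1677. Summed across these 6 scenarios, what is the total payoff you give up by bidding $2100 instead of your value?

$552

The deviation costs you only when the competing bid falls strictly between $1129 and $2100; elsewhere both bids give the same outcome.
$2396: outcomes coincide → loss $0.
$2398: outcomes coincide → loss $0.
$2486: outcomes coincide → loss $0.
$1133: truthful payoff $0, deviation payoff −$4 → loss $4.
$1121: outcomes coincide → loss $0.
$1677: truthful payoff $0, deviation payoff −$548 → loss $548.
Total loss = $4 + $548 = $552.
Truthful bidding weakly dominates here: raising your bid can only win items priced above your value, and lowering it can only forfeit items priced below.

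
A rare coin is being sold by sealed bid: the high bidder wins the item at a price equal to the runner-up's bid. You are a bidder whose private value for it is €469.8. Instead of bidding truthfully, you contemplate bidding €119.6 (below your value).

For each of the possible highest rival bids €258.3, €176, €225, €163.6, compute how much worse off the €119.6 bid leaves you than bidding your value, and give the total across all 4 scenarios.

€1056.3

The deviation costs you only when the competing bid falls strictly between €119.6 and €469.8; elsewhere both bids give the same outcome.
€258.3: truthful payoff €211.5, deviation payoff €0 → loss €211.5.
€176: truthful payoff €293.8, deviation payoff €0 → loss €293.8.
€225: truthful payoff €244.8, deviation payoff €0 → loss €244.8.
€163.6: truthful payoff €306.2, deviation payoff €0 → loss €306.2.
Total loss = €211.5 + €293.8 + €244.8 + €306.2 = €1056.3.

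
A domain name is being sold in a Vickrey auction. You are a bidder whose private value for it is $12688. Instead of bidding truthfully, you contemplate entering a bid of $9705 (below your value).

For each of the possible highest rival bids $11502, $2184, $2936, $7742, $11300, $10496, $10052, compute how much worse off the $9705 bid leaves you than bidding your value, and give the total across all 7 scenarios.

$7402

The deviation costs you only when the competing bid falls strictly between $9705 and $12688; elsewhere both bids give the same outcome.
$11502: truthful payoff $1186, deviation payoff $0 → loss $1186.
$2184: outcomes coincide → loss $0.
$2936: outcomes coincide → loss $0.
$7742: outcomes coincide → loss $0.
$11300: truthful payoff $1388, deviation payoff $0 → loss $1388.
$10496: truthful payoff $2192, deviation payoff $0 → loss $2192.
$10052: truthful payoff $2636, deviation payoff $0 → loss $2636.
Total loss = $1186 + $1388 + $2192 + $2636 = $7402.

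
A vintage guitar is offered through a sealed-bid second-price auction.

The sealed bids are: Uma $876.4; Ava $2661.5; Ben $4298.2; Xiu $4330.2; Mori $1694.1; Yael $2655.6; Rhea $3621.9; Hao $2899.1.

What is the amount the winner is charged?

Highest bid: Xiu at $4330.2, so Xiu wins.
Second-highest bid: Ben at $4298.2 — that is the price the winner pays.

$4298.2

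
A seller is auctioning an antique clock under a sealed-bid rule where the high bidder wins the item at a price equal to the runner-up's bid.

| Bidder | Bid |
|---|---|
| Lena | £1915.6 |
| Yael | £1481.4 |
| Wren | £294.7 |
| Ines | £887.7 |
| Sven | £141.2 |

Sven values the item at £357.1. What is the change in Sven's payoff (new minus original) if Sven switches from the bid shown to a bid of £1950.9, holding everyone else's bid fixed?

The highest bid among the other bidders is £1915.6; Sven's bid doesn't change that.
Original bid £141.2: Sven is not highest (top rival bid is £1915.6); payoff £0.
Alternative bid £1950.9: Sven is highest, pays the top rival bid £1915.6; payoff £357.1 − £1915.6 = −£1558.5.
Change in payoff = −£1558.5 − (£0) = −£1558.5.

−£1558.5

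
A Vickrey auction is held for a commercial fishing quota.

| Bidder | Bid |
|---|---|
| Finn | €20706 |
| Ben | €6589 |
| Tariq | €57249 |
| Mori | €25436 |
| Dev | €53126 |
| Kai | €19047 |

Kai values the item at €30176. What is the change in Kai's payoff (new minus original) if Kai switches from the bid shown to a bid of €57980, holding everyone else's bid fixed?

The highest bid among the other bidders is €57249; Kai's bid doesn't change that.
Original bid €19047: Kai is not highest (top rival bid is €57249); payoff €0.
Alternative bid €57980: Kai is highest, pays the top rival bid €57249; payoff €30176 − €57249 = −€27073.
Change in payoff = −€27073 − (€0) = −€27073.

−€27073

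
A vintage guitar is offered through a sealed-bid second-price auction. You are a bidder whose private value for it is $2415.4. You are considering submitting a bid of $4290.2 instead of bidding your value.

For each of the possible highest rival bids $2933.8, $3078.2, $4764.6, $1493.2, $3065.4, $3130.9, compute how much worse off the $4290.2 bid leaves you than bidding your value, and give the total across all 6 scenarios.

$2546.7

The deviation costs you only when the competing bid falls strictly between $2415.4 and $4290.2; elsewhere both bids give the same outcome.
$2933.8: truthful payoff $0, deviation payoff −$518.4 → loss $518.4.
$3078.2: truthful payoff $0, deviation payoff −$662.8 → loss $662.8.
$4764.6: outcomes coincide → loss $0.
$1493.2: outcomes coincide → loss $0.
$3065.4: truthful payoff $0, deviation payoff −$650 → loss $650.
$3130.9: truthful payoff $0, deviation payoff −$715.5 → loss $715.5.
Total loss = $518.4 + $662.8 + $650 + $715.5 = $2546.7.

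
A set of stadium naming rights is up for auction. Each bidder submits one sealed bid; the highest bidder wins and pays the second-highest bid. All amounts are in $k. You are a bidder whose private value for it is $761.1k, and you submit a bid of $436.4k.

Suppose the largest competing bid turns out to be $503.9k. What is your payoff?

$0k

Your bid $436.4k is below the highest competing bid $503.9k, so you lose.
A losing bidder pays nothing and receives nothing: payoff = $0k.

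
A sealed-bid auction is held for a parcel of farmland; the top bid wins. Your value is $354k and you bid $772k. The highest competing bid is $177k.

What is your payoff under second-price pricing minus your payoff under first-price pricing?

You have the highest bid, so you win under either rule.
Second-price: pay $177k → payoff $177k.
First-price: pay your own bid $772k → payoff −$418k.
Difference = $177k − (−$418k) = $595k.

$595k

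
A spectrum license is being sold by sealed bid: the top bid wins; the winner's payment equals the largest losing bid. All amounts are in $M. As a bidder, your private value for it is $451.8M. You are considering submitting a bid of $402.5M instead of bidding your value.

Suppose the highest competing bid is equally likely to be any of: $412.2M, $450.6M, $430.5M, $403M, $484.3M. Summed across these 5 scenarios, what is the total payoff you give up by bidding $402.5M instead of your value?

$110.9M

The deviation costs you only when the competing bid falls strictly between $402.5M and $451.8M; elsewhere both bids give the same outcome.
$412.2M: truthful payoff $39.6M, deviation payoff $0M → loss $39.6M.
$450.6M: truthful payoff $1.2M, deviation payoff $0M → loss $1.2M.
$430.5M: truthful payoff $21.3M, deviation payoff $0M → loss $21.3M.
$403M: truthful payoff $48.8M, deviation payoff $0M → loss $48.8M.
$484.3M: outcomes coincide → loss $0M.
Total loss = $39.6M + $1.2M + $21.3M + $48.8M = $110.9M.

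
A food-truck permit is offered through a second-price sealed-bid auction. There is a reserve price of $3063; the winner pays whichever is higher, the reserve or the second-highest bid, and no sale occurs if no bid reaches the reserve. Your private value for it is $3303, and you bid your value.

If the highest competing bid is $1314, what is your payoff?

Your bid $3303 is the highest and exceeds the reserve.
Price = max(second-highest bid, reserve) = max($1314, $3063) = $3063.
Payoff = $3303 − $3063 = $240.

$240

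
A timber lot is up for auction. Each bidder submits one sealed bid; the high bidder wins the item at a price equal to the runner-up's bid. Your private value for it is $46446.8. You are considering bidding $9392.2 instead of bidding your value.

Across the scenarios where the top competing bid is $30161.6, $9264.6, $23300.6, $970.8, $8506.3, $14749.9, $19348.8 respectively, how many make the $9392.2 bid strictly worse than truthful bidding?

4

The deviation hurts exactly when the highest competing bid lies strictly between $9392.2 and $46446.8 — underbidding then forfeits a profitable win.
$30161.6: inside the interval → strictly worse (loss $16285.2).
$9264.6: below both → same outcome either way.
$23300.6: inside the interval → strictly worse (loss $23146.2).
$970.8: below both → same outcome either way.
$8506.3: below both → same outcome either way.
$14749.9: inside the interval → strictly worse (loss $31696.9).
$19348.8: inside the interval → strictly worse (loss $27098).
Count: 4.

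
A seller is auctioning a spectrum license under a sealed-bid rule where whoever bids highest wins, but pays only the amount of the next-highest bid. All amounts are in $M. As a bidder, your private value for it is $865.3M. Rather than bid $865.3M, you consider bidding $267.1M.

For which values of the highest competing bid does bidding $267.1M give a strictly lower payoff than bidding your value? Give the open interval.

($267.1M, $865.3M)

If the competing bid is below $267.1M, both bids win at the same price — no difference.
If it is above $865.3M, both bids lose — no difference.
If it lies strictly between $267.1M and $865.3M, bidding your value wins at a price below your value (positive payoff) while bidding $267.1M loses (payoff 0).
So the deviation strictly hurts on the open interval ($267.1M, $865.3M).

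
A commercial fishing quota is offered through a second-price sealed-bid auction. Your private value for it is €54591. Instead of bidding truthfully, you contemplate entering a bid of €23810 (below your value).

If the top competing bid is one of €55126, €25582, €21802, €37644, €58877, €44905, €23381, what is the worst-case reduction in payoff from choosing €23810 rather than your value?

€29009

€55126: same outcome either way → loss €0.
€25582: truthful gives €29009, deviation gives €0 → loss €29009.
€21802: same outcome either way → loss €0.
€37644: truthful gives €16947, deviation gives €0 → loss €16947.
€58877: same outcome either way → loss €0.
€44905: truthful gives €9686, deviation gives €0 → loss €9686.
€23381: same outcome either way → loss €0.
Maximum loss: €29009.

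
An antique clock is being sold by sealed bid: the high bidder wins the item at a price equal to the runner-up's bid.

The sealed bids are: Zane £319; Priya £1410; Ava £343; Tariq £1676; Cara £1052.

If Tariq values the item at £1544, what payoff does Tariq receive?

Highest bid: Tariq at £1676, so Tariq wins.
Second-highest bid: Priya at £1410 — that is the price the winner pays.
Tariq's payoff = value − price = £1544 − £1410 = £134.

£134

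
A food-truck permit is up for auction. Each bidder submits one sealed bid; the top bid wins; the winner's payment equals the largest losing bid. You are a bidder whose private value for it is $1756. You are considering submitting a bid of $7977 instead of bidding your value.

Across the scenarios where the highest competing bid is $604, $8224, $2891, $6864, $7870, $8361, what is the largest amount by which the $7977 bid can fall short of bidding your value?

$6114

$604: same outcome either way → loss $0.
$8224: same outcome either way → loss $0.
$2891: truthful gives $0, deviation gives −$1135 → loss $1135.
$6864: truthful gives $0, deviation gives −$5108 → loss $5108.
$7870: truthful gives $0, deviation gives −$6114 → loss $6114.
$8361: same outcome either way → loss $0.
Maximum loss: $6114.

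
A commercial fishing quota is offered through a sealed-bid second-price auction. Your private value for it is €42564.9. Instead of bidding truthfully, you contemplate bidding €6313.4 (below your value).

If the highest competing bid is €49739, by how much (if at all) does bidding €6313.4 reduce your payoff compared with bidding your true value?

€0

Bidding your value €42564.9: you lose (since €42564.9 < €49739). Payoff €0.
Bidding €6313.4: you lose. Payoff €0.
Difference = €0 − €0 = €0; both bids lead to the same outcome because the competing bid is above both your value and your alternative bid.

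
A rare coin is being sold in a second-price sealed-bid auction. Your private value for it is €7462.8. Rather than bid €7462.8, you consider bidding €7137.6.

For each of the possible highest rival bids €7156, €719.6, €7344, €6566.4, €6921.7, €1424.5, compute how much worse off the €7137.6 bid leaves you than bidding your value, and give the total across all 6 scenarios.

The deviation costs you only when the competing bid falls strictly between €7137.6 and €7462.8; elsewhere both bids give the same outcome.
€7156: truthful payoff €306.8, deviation payoff €0 → loss €306.8.
€719.6: outcomes coincide → loss €0.
€7344: truthful payoff €118.8, deviation payoff €0 → loss €118.8.
€6566.4: outcomes coincide → loss €0.
€6921.7: outcomes coincide → loss €0.
€1424.5: outcomes coincide → loss €0.
Total loss = €306.8 + €118.8 = €425.6.

€425.6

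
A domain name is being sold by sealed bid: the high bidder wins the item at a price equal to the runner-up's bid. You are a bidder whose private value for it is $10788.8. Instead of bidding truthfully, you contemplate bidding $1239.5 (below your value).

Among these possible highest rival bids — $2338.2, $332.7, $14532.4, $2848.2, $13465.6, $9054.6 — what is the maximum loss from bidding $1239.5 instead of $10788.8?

$2338.2: truthful gives $8450.6, deviation gives $0 → loss $8450.6.
$332.7: same outcome either way → loss $0.
$14532.4: same outcome either way → loss $0.
$2848.2: truthful gives $7940.6, deviation gives $0 → loss $7940.6.
$13465.6: same outcome either way → loss $0.
$9054.6: truthful gives $1734.2, deviation gives $0 → loss $1734.2.
Maximum loss: $8450.6.

$8450.6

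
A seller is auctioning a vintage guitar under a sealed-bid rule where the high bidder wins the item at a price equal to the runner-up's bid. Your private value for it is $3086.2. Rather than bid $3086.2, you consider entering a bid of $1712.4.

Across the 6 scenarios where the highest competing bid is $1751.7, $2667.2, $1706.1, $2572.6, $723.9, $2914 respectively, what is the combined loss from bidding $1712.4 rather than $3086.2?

$2439.3

The deviation costs you only when the competing bid falls strictly between $1712.4 and $3086.2; elsewhere both bids give the same outcome.
$1751.7: truthful payoff $1334.5, deviation payoff $0 → loss $1334.5.
$2667.2: truthful payoff $419, deviation payoff $0 → loss $419.
$1706.1: outcomes coincide → loss $0.
$2572.6: truthful payoff $513.6, deviation payoff $0 → loss $513.6.
$723.9: outcomes coincide → loss $0.
$2914: truthful payoff $172.2, deviation payoff $0 → loss $172.2.
Total loss = $1334.5 + $419 + $513.6 + $172.2 = $2439.3.
In a second-price auction your bid sets only whether you win, not what you pay, so bidding your true value is weakly dominant.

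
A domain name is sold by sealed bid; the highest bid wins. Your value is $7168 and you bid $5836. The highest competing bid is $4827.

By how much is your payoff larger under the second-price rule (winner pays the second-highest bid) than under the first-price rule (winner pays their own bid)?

$1009

You have the highest bid, so you win under either rule.
Second-price: pay $4827 → payoff $2341.
First-price: pay your own bid $5836 → payoff $1332.
Difference = $2341 − ($1332) = $1009.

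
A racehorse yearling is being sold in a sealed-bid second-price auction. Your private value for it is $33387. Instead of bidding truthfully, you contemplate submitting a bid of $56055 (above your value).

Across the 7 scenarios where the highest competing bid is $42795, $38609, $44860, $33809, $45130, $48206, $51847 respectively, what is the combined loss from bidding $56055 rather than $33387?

The deviation costs you only when the competing bid falls strictly between $33387 and $56055; elsewhere both bids give the same outcome.
$42795: truthful payoff $0, deviation payoff −$9408 → loss $9408.
$38609: truthful payoff $0, deviation payoff −$5222 → loss $5222.
$44860: truthful payoff $0, deviation payoff −$11473 → loss $11473.
$33809: truthful payoff $0, deviation payoff −$422 → loss $422.
$45130: truthful payoff $0, deviation payoff −$11743 → loss $11743.
$48206: truthful payoff $0, deviation payoff −$14819 → loss $14819.
$51847: truthful payoff $0, deviation payoff −$18460 → loss $18460.
Total loss = $9408 + $5222 + $11473 + $422 + $11743 + $14819 + $18460 = $71547.

$71547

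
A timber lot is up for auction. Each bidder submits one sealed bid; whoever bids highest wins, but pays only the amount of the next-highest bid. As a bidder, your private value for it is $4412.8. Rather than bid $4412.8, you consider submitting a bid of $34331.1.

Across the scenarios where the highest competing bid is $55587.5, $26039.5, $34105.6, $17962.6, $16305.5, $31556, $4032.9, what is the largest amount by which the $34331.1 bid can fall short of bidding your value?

$55587.5: same outcome either way → loss $0.
$26039.5: truthful gives $0, deviation gives −$21626.7 → loss $21626.7.
$34105.6: truthful gives $0, deviation gives −$29692.8 → loss $29692.8.
$17962.6: truthful gives $0, deviation gives −$13549.8 → loss $13549.8.
$16305.5: truthful gives $0, deviation gives −$11892.7 → loss $11892.7.
$31556: truthful gives $0, deviation gives −$27143.2 → loss $27143.2.
$4032.9: same outcome either way → loss $0.
Maximum loss: $29692.8.

$29692.8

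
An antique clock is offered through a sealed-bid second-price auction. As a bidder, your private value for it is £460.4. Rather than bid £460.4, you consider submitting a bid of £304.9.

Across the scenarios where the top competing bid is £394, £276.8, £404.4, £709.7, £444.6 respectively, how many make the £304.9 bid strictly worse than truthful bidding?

3

The deviation hurts exactly when the highest competing bid lies strictly between £304.9 and £460.4 — underbidding then forfeits a profitable win.
£394: inside the interval → strictly worse (loss £66.4).
£276.8: below both → same outcome either way.
£404.4: inside the interval → strictly worse (loss £56).
£709.7: above both → same outcome either way.
£444.6: inside the interval → strictly worse (loss £15.8).
Count: 3.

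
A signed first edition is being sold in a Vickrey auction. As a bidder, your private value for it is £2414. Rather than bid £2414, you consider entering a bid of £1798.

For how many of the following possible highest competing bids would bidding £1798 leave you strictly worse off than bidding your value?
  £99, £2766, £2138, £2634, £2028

The deviation hurts exactly when the highest competing bid lies strictly between £1798 and £2414 — underbidding then forfeits a profitable win.
£99: below both → same outcome either way.
£2766: above both → same outcome either way.
£2138: inside the interval → strictly worse (loss £276).
£2634: above both → same outcome either way.
£2028: inside the interval → strictly worse (loss £386).
Count: 2.

2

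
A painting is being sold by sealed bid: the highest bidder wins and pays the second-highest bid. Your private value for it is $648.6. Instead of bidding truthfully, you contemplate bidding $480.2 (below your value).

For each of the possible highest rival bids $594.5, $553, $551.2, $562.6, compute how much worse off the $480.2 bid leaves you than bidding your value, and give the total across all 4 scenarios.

The deviation costs you only when the competing bid falls strictly between $480.2 and $648.6; elsewhere both bids give the same outcome.
$594.5: truthful payoff $54.1, deviation payoff $0 → loss $54.1.
$553: truthful payoff $95.6, deviation payoff $0 → loss $95.6.
$551.2: truthful payoff $97.4, deviation payoff $0 → loss $97.4.
$562.6: truthful payoff $86, deviation payoff $0 → loss $86.
Total loss = $54.1 + $95.6 + $97.4 + $86 = $333.1.

$333.1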